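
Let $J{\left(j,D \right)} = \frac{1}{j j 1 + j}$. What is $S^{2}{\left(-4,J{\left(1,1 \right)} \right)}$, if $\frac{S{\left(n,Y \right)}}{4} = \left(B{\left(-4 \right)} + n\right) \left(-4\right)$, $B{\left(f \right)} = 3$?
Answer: $256$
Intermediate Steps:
$J{\left(j,D \right)} = \frac{1}{j + j^{2}}$ ($J{\left(j,D \right)} = \frac{1}{j^{2} \cdot 1 + j} = \frac{1}{j^{2} + j} = \frac{1}{j + j^{2}}$)
$S{\left(n,Y \right)} = -48 - 16 n$ ($S{\left(n,Y \right)} = 4 \left(3 + n\right) \left(-4\right) = 4 \left(-12 - 4 n\right) = -48 - 16 n$)
$S^{2}{\left(-4,J{\left(1,1 \right)} \right)} = \left(-48 - -64\right)^{2} = \left(-48 + 64\right)^{2} = 16^{2} = 256$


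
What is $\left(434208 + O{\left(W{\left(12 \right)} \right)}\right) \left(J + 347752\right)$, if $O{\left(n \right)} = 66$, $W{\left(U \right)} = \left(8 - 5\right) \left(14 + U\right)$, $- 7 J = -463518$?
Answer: $\frac{1258431380268}{7} \approx 1.7978 \cdot 10^{11}$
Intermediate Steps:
$J = \frac{463518}{7}$ ($J = \left(- \frac{1}{7}\right) \left(-463518\right) = \frac{463518}{7} \approx 66217.0$)
$W{\left(U \right)} = 42 + 3 U$ ($W{\left(U \right)} = 3 \left(14 + U\right) = 42 + 3 U$)
$\left(434208 + O{\left(W{\left(12 \right)} \right)}\right) \left(J + 347752\right) = \left(434208 + 66\right) \left(\frac{463518}{7} + 347752\right) = 434274 \cdot \frac{2897782}{7} = \frac{1258431380268}{7}$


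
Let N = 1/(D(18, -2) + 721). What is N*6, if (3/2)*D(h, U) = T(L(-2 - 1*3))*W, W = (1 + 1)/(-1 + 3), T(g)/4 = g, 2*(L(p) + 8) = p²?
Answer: 6/733 ≈ 0.0081855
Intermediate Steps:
L(p) = -8 + p²/2
T(g) = 4*g
W = 1 (W = 2/2 = 2*(½) = 1)
D(h, U) = 12 (D(h, U) = 2*((4*(-8 + (-2 - 1*3)²/2))*1)/3 = 2*((4*(-8 + (-2 - 3)²/2))*1)/3 = 2*((4*(-8 + (½)*(-5)²))*1)/3 = 2*((4*(-8 + (½)*25))*1)/3 = 2*((4*(-8 + 25/2))*1)/3 = 2*((4*(9/2))*1)/3 = 2*(18*1)/3 = (⅔)*18 = 12)
N = 1/733 (N = 1/(12 + 721) = 1/733 ≈ 0.0013643)
N*6 = (1/733)*6 = 6/733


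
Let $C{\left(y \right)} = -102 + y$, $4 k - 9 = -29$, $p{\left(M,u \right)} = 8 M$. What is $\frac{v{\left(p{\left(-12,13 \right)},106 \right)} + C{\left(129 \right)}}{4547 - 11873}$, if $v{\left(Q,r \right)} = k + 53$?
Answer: $- \frac{25}{2442} \approx -0.010238$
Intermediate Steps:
$k = -5$ ($k = \frac{9}{4} + \frac{1}{4} \left(-29\right) = \frac{9}{4} - \frac{29}{4} = -5$)
$v{\left(Q,r \right)} = 48$ ($v{\left(Q,r \right)} = -5 + 53 = 48$)
$\frac{v{\left(p{\left(-12,13 \right)},106 \right)} + C{\left(129 \right)}}{4547 - 11873} = \frac{48 + \left(-102 + 129\right)}{4547 - 11873} = \frac{48 + 27}{-7326} = 75 \left(- \frac{1}{7326}\right) = - \frac{25}{2442}$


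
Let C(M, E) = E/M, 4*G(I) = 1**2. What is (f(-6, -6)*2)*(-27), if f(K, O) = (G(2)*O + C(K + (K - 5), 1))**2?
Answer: -75843/578 ≈ -131.22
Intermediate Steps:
G(I) = 1/4 (G(I) = (1/4)*1**2 = (1/4)*1 = 1/4)
f(K, O) = (1/(-5 + 2*K) + O/4)**2 (f(K, O) = (O/4 + 1/(K + (K - 5)))**2 = (O/4 + 1/(K + (-5 + K)))**2 = (O/4 + 1/(-5 + 2*K))**2 = (1/(-5 + 2*K) + O/4)**2)
(f(-6, -6)*2)*(-27) = (((4 - 6*(-5 + 2*(-6)))**2/(16*(-5 + 2*(-6))**2))*2)*(-27) = (((4 - 6*(-5 - 12))**2/(16*(-5 - 12)**2))*2)*(-27) = (((1/16)*(4 - 6*(-17))**2/(-17)**2)*2)*(-27) = (((1/16)*(1/289)*(4 + 102)**2)*2)*(-27) = (((1/16)*(1/289)*106**2)*2)*(-27) = (((1/16)*(1/289)*11236)*2)*(-27) = ((2809/1156)*2)*(-27) = (2809/578)*(-27) = -75843/578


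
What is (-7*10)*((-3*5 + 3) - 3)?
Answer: 1050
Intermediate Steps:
(-7*10)*((-3*5 + 3) - 3) = -70*((-15 + 3) - 3) = -70*(-12 - 3) = -70*(-15) = 1050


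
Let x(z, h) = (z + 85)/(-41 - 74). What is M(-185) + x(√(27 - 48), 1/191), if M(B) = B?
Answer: -4272/23 - I*√21/115 ≈ -185.74 - 0.039849*I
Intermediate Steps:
x(z, h) = -17/23 - z/115 (x(z, h) = (85 + z)/(-115) = (85 + z)*(-1/115) = -17/23 - z/115)
M(-185) + x(√(27 - 48), 1/191) = -185 + (-17/23 - √(27 - 48)/115) = -185 + (-17/23 - I*√21/115) = -4272/23 - I*√21/115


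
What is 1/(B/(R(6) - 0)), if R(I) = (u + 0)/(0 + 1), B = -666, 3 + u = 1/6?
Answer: 17/3996 ≈ 0.0042543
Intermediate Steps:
u = -17/6 (u = -3 + 1/6 = -17/6 ≈ -2.8333)
R(I) = -17/6 (R(I) = (-17/6 + 0)/(0 + 1) = -17/6/1 = -17/6*1 = -17/6)
1/(B/(R(6) - 0)) = 1/(-666/(-17/6 - 0)) = 1/(-666/(-17/6 - 1*0)) = 1/(-666/(-17/6 + 0)) = 1/(-666/(-17/6)) = 1/(-6/17*(-666)) = 1/(3996/17) = 17/3996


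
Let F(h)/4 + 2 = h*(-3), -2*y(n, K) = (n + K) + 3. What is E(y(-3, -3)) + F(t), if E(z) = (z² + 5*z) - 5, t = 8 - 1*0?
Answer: -397/4 ≈ -99.250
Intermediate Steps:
y(n, K) = -3/2 - K/2 - n/2 (y(n, K) = -((n + K) + 3)/2 = -((K + n) + 3)/2 = -(3 + K + n)/2 = -3/2 - K/2 - n/2)
t = 8 (t = 8 + 0 = 8)
E(z) = -5 + z² + 5*z
F(h) = -8 - 12*h (F(h) = -8 + 4*(h*(-3)) = -8 + 4*(-3*h) = -8 - 12*h)
E(y(-3, -3)) + F(t) = (-5 + (-3/2 - ½*(-3) - ½*(-3))² + 5*(-3/2 - ½*(-3) - ½*(-3))) + (-8 - 12*8) = (-5 + (-3/2 + 3/2 + 3/2)² + 5*(-3/2 + 3/2 + 3/2)) + (-8 - 96) = (-5 + (3/2)² + 5*(3/2)) - 104 = (-5 + 9/4 + 15/2) - 104 = 19/4 - 104 = -397/4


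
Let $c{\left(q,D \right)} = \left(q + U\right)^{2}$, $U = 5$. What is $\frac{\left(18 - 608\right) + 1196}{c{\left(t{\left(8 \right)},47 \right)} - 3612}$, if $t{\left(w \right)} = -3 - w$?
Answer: $- \frac{101}{596} \approx -0.16946$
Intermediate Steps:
$c{\left(q,D \right)} = \left(5 + q\right)^{2}$ ($c{\left(q,D \right)} = \left(q + 5\right)^{2} = \left(5 + q\right)^{2}$)
$\frac{\left(18 - 608\right) + 1196}{c{\left(t{\left(8 \right)},47 \right)} - 3612} = \frac{\left(18 - 608\right) + 1196}{\left(5 - 11\right)^{2} - 3612} = \frac{-590 + 1196}{\left(5 - 11\right)^{2} - 3612} = \frac{606}{\left(-6\right)^{2} - 3612} = \frac{606}{36 - 3612} = \frac{606}{-3576} = 606 \left(- \frac{1}{3576}\right) = - \frac{101}{596}$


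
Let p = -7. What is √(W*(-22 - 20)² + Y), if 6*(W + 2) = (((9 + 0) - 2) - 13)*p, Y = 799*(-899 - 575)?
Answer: I*√1168906 ≈ 1081.2*I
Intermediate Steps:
Y = -1177726 (Y = 799*(-1474) = -1177726)
W = 5 (W = -2 + ((((9 + 0) - 2) - 13)*(-7))/6 = -2 + (((9 - 2) - 13)*(-7))/6 = -2 + ((7 - 13)*(-7))/6 = -2 + (-6*(-7))/6 = -2 + (⅙)*42 = -2 + 7 = 5)
√(W*(-22 - 20)² + Y) = √(5*(-22 - 20)² - 1177726) = √(5*(-42)² - 1177726) = √(5*1764 - 1177726) = √(8820 - 1177726) = √(-1168906) = I*√1168906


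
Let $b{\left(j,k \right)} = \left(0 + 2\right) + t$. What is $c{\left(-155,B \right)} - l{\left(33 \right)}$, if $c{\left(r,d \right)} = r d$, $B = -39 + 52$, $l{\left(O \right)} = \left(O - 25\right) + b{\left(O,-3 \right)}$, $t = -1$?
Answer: $-2024$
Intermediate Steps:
$b{\left(j,k \right)} = 1$ ($b{\left(j,k \right)} = \left(0 + 2\right) - 1 = 2 - 1 = 1$)
$l{\left(O \right)} = -24 + O$ ($l{\left(O \right)} = \left(O - 25\right) + 1 = \left(-25 + O\right) + 1 = -24 + O$)
$B = 13$
$c{\left(r,d \right)} = d r$
$c{\left(-155,B \right)} - l{\left(33 \right)} = 13 \left(-155\right) - \left(-24 + 33\right) = -2015 - 9 = -2024$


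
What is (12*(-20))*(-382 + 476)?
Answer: -22560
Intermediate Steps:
(12*(-20))*(-382 + 476) = -240*94 = -22560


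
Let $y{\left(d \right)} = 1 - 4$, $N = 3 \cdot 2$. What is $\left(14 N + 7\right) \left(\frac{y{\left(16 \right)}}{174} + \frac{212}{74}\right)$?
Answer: $\frac{556101}{2146} \approx 259.13$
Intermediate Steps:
$N = 6$
$y{\left(d \right)} = -3$ ($y{\left(d \right)} = 1 - 4 = -3$)
$\left(14 N + 7\right) \left(\frac{y{\left(16 \right)}}{174} + \frac{212}{74}\right) = \left(14 \cdot 6 + 7\right) \left(- \frac{3}{174} + \frac{212}{74}\right) = \left(84 + 7\right) \left(\left(-3\right) \frac{1}{174} + 212 \cdot \frac{1}{74}\right) = 91 \left(- \frac{1}{58} + \frac{106}{37}\right) = 91 \cdot \frac{6111}{2146} = \frac{556101}{2146}$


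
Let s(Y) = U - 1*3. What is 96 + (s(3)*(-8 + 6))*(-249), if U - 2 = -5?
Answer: -2892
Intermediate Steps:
U = -3 (U = 2 - 5 = -3)
s(Y) = -6 (s(Y) = -3 - 1*3 = -3 - 3 = -6)
96 + (s(3)*(-8 + 6))*(-249) = 96 - 6*(-8 + 6)*(-249) = 96 - 6*(-2)*(-249) = 96 + 12*(-249) = 96 - 2988 = -2892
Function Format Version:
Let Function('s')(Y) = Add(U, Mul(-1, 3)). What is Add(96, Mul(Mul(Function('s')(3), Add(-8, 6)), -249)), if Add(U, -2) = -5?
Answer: -2892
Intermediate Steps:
U = -3 (U = Add(2, -5) = -3)
Function('s')(Y) = -6 (Function('s')(Y) = Add(-3, Mul(-1, 3)) = Add(-3, -3) = -6)
Add(96, Mul(Mul(Function('s')(3), Add(-8, 6)), -249)) = Add(96, Mul(Mul(-6, Add(-8, 6)), -249)) = Add(96, Mul(Mul(-6, -2), -249)) = Add(96, Mul(12, -249)) = Add(96, -2988) = -2892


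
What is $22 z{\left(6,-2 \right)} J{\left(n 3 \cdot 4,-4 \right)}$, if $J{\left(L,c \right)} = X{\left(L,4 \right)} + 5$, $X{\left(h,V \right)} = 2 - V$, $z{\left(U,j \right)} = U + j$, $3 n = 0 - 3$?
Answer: $264$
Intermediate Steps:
$n = -1$ ($n = \frac{0 - 3}{3} = \frac{1}{3} \left(-3\right) = -1$)
$J{\left(L,c \right)} = 3$ ($J{\left(L,c \right)} = \left(2 - 4\right) + 5 = -2 + 5 = 3$)
$22 z{\left(6,-2 \right)} J{\left(n 3 \cdot 4,-4 \right)} = 22 \left(6 - 2\right) 3 = 22 \cdot 4 \cdot 3 = 88 \cdot 3 = 264$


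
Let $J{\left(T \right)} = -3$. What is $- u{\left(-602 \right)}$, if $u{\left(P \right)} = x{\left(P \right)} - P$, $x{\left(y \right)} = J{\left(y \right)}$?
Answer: $-599$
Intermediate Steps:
$x{\left(y \right)} = -3$
$u{\left(P \right)} = -3 - P$
$- u{\left(-602 \right)} = - (-3 - -602) = - (-3 + 602) = \left(-1\right) 599 = -599$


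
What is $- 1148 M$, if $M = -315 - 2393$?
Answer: $3108784$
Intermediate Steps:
$M = -2708$
$- 1148 M = \left(-1148\right) \left(-2708\right) = 3108784$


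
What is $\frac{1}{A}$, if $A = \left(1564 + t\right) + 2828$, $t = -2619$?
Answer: $\frac{1}{1773} \approx 0.00056402$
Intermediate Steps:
$A = 1773$ ($A = \left(1564 - 2619\right) + 2828 = -1055 + 2828 = 1773$)
$\frac{1}{A} = \frac{1}{1773}$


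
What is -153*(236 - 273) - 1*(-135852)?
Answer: 141513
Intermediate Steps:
-153*(236 - 273) - 1*(-135852) = -153*(-37) + 135852 = 5661 + 135852 = 141513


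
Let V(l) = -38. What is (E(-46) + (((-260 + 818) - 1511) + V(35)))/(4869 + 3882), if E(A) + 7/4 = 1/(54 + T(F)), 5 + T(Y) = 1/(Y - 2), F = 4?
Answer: -393121/3465396 ≈ -0.11344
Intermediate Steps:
T(Y) = -5 + 1/(-2 + Y) (T(Y) = -5 + 1/(Y - 2) = -5 + 1/(-2 + Y))
E(A) = -685/396 (E(A) = -7/4 + 1/(54 + (11 - 5*4)/(-2 + 4)) = -7/4 + 1/(54 + (11 - 20)/2) = -7/4 + 1/(54 + (½)*(-9)) = -7/4 + 1/(54 - 9/2) = -7/4 + 1/(99/2) = -7/4 + 2/99 = -685/396)
(E(-46) + (((-260 + 818) - 1511) + V(35)))/(4869 + 3882) = (-685/396 + (((-260 + 818) - 1511) - 38))/(4869 + 3882) = (-685/396 + ((558 - 1511) - 38))/8751 = (-685/396 + (-953 - 38))*(1/8751) = (-685/396 - 991)*(1/8751) = -393121/396*1/8751 = -393121/3465396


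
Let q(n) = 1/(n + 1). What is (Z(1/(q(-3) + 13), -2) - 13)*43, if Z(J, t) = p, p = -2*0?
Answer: -559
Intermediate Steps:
q(n) = 1/(1 + n)
p = 0
Z(J, t) = 0
(Z(1/(q(-3) + 13), -2) - 13)*43 = (0 - 13)*43 = -13*43 = -559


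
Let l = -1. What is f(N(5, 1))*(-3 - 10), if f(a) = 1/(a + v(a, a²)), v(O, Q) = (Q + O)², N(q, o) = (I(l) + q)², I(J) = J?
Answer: -13/74000 ≈ -0.00017568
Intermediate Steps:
N(q, o) = (-1 + q)²
v(O, Q) = (O + Q)²
f(a) = 1/(a + (a + a²)²)
f(N(5, 1))*(-3 - 10) = (1/(((-1 + 5)²)*(1 + (-1 + 5)²*(1 + (-1 + 5)²)²)))*(-3 - 10) = (1/((4²)*(1 + 4²*(1 + 4²)²)))*(-13) = (1/(16*(1 + 16*(1 + 16)²)))*(-13) = (1/(16*(1 + 16*17²)))*(-13) = (1/(16*(1 + 16*289)))*(-13) = (1/(16*(1 + 4624)))*(-13) = ((1/16)/4625)*(-13) = ((1/16)*(1/4625))*(-13) = (1/74000)*(-13) = -13/74000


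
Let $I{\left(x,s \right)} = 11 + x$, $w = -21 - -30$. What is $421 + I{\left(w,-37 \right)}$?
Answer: $441$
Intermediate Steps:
$w = 9$ ($w = -21 + 30 = 9$)
$421 + I{\left(w,-37 \right)} = 421 + \left(11 + 9\right) = 421 + 20 = 441$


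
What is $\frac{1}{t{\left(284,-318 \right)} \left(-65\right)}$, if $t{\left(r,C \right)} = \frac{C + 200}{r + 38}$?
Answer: $\frac{161}{3835} \approx 0.041982$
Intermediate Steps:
$t{\left(r,C \right)} = \frac{200 + C}{38 + r}$
$\frac{1}{t{\left(284,-318 \right)} \left(-65\right)} = \frac{1}{\frac{200 - 318}{38 + 284} \left(-65\right)} = \frac{1}{\frac{1}{322} \left(-118\right) \left(-65\right)} = \frac{1}{\left(- \frac{59}{161}\right) \left(-65\right)} = \frac{1}{\frac{3835}{161}} = \frac{161}{3835}$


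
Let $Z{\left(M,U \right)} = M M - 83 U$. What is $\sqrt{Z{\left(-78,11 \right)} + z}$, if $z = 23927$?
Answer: $\sqrt{29098} \approx 170.58$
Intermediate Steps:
$Z{\left(M,U \right)} = M^{2} - 83 U$
$\sqrt{Z{\left(-78,11 \right)} + z} = \sqrt{\left(\left(-78\right)^{2} - 913\right) + 23927} = \sqrt{\left(6084 - 913\right) + 23927} = \sqrt{5171 + 23927} = \sqrt{29098}$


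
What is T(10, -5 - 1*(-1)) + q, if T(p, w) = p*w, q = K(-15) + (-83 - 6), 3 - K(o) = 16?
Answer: -142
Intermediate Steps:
K(o) = -13 (K(o) = 3 - 1*16 = 3 - 16 = -13)
q = -102 (q = -13 + (-83 - 6) = -13 - 89 = -102)
T(10, -5 - 1*(-1)) + q = 10*(-5 - 1*(-1)) - 102 = 10*(-5 + 1) - 102 = 10*(-4) - 102 = -40 - 102 = -142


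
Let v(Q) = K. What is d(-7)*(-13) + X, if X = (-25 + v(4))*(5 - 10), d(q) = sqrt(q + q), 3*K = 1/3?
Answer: 1120/9 - 13*I*sqrt(14) ≈ 124.44 - 48.642*I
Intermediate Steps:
K = 1/9 (K = (1/3)/3 = (1/3)*(1/3) = 1/9 ≈ 0.11111)
d(q) = sqrt(2)*sqrt(q) (d(q) = sqrt(2*q) = sqrt(2)*sqrt(q))
v(Q) = 1/9
X = 1120/9 (X = (-25 + 1/9)*(5 - 10) = -224/9*(-5) = 1120/9 ≈ 124.44)
d(-7)*(-13) + X = (sqrt(2)*sqrt(-7))*(-13) + 1120/9 = (sqrt(2)*(I*sqrt(7)))*(-13) + 1120/9 = (I*sqrt(14))*(-13) + 1120/9 = -13*I*sqrt(14) + 1120/9 = 1120/9 - 13*I*sqrt(14)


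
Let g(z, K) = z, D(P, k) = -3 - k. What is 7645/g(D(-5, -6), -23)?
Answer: 7645/3 ≈ 2548.3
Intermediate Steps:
7645/g(D(-5, -6), -23) = 7645/(-3 - 1*(-6)) = 7645/(-3 + 6) = 7645/3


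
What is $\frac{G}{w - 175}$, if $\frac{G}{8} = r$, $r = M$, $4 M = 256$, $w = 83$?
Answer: $- \frac{128}{23} \approx -5.5652$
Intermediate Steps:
$M = 64$ ($M = \frac{1}{4} \cdot 256 = 64$)
$r = 64$
$G = 512$ ($G = 8 \cdot 64 = 512$)
$\frac{G}{w - 175} = \frac{512}{83 - 175} = \frac{512}{-92} = 512 \left(- \frac{1}{92}\right) = - \frac{128}{23}$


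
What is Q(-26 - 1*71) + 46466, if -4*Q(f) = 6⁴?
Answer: 46142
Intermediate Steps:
Q(f) = -324 (Q(f) = -¼*6⁴ = -¼*1296 = -324)
Q(-26 - 1*71) + 46466 = -324 + 46466 = 46142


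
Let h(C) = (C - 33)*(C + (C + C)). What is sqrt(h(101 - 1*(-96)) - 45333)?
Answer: sqrt(51591) ≈ 227.14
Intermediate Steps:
h(C) = 3*C*(-33 + C) (h(C) = (-33 + C)*(C + 2*C) = (-33 + C)*(3*C) = 3*C*(-33 + C))
sqrt(h(101 - 1*(-96)) - 45333) = sqrt(3*(101 - 1*(-96))*(-33 + (101 - 1*(-96))) - 45333) = sqrt(3*(101 + 96)*(-33 + (101 + 96)) - 45333) = sqrt(3*197*(-33 + 197) - 45333) = sqrt(3*197*164 - 45333) = sqrt(96924 - 45333) = sqrt(51591)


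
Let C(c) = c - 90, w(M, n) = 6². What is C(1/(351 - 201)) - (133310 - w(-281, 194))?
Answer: -20004599/150 ≈ -1.3336e+5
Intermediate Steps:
w(M, n) = 36
C(c) = -90 + c
C(1/(351 - 201)) - (133310 - w(-281, 194)) = (-90 + 1/(351 - 201)) - (133310 - 1*36) = (-90 + 1/150) - (133310 - 36) = (-90 + 1/150) - 1*133274 = -13499/150 - 133274 = -20004599/150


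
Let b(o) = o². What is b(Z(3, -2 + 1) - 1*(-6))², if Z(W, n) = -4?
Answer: 16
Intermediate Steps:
b(Z(3, -2 + 1) - 1*(-6))² = ((-4 - 1*(-6))²)² = ((-4 + 6)²)² = (2²)² = 4² = 16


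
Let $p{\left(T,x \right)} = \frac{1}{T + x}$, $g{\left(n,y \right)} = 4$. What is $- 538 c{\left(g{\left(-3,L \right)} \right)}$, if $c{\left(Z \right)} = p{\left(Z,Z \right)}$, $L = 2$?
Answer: $- \frac{269}{4} \approx -67.25$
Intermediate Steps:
$c{\left(Z \right)} = \frac{1}{2 Z}$ ($c{\left(Z \right)} = \frac{1}{Z + Z} = \frac{1}{2 Z}$)
$- 538 c{\left(g{\left(-3,L \right)} \right)} = - 538 \frac{1}{2 \cdot 4} = - 538 \cdot \frac{1}{2} \cdot \frac{1}{4} = \left(-538\right) \frac{1}{8} = - \frac{269}{4}$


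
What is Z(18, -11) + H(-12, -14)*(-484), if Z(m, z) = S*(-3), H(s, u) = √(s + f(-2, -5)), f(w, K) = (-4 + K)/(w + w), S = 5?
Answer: -15 - 242*I*√39 ≈ -15.0 - 1511.3*I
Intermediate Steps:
f(w, K) = (-4 + K)/(2*w) (f(w, K) = (-4 + K)/((2*w)) = (-4 + K)*(1/(2*w)) = (-4 + K)/(2*w))
H(s, u) = √(9/4 + s) (H(s, u) = √(s + (½)*(-4 - 5)/(-2)) = √(s + (½)*(-½)*(-9)) = √(s + 9/4) = √(9/4 + s))
Z(m, z) = -15 (Z(m, z) = 5*(-3) = -15)
Z(18, -11) + H(-12, -14)*(-484) = -15 + (√(9 + 4*(-12))/2)*(-484) = -15 + (√(9 - 48)/2)*(-484) = -15 + (√(-39)/2)*(-484) = -15 + ((I*√39)/2)*(-484) = -15 + (I*√39/2)*(-484) = -15 - 242*I*√39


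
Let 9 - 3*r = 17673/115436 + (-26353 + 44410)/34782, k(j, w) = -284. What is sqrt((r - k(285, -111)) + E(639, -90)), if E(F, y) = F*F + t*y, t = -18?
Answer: sqrt(413329802305551442969845)/1003773738 ≈ 640.49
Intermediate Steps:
r = 5572787405/2007547476 (r = 3 - (17673/115436 + (-26353 + 44410)/34782)/3 = 3 - (17673*(1/115436) + 18057*(1/34782))/3 = 3 - (17673/115436 + 6019/11594)/3 = 3 - 1/3*449855023/669182492 = 3 - 449855023/2007547476 = 5572787405/2007547476 ≈ 2.7759)
E(F, y) = F**2 - 18*y (E(F, y) = F*F - 18*y = F**2 - 18*y)
sqrt((r - k(285, -111)) + E(639, -90)) = sqrt((5572787405/2007547476 - 1*(-284)) + (639**2 - 18*(-90))) = sqrt((5572787405/2007547476 + 284) + (408321 + 1620)) = sqrt(575716270589/2007547476 + 409941) = sqrt(823551736129505/2007547476) = sqrt(413329802305551442969845)/1003773738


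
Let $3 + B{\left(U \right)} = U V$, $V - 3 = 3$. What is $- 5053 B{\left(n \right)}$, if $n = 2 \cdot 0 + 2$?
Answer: $-45477$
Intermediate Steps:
$V = 6$ ($V = 3 + 3 = 6$)
$n = 2$ ($n = 0 + 2 = 2$)
$B{\left(U \right)} = -3 + 6 U$ ($B{\left(U \right)} = -3 + U 6 = -3 + 6 U$)
$- 5053 B{\left(n \right)} = - 5053 \left(-3 + 6 \cdot 2\right) = - 5053 \left(-3 + 12\right) = \left(-5053\right) 9 = -45477$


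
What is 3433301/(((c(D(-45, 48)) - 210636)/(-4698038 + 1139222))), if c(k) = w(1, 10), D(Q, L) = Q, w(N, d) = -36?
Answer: 84850600914/1463 ≈ 5.7998e+7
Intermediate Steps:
c(k) = -36
3433301/(((c(D(-45, 48)) - 210636)/(-4698038 + 1139222))) = 3433301/(((-36 - 210636)/(-4698038 + 1139222))) = 3433301/((-210672/(-3558816))) = 3433301/((-210672*(-1/3558816))) = 3433301/(1463/24714) = 3433301*(24714/1463) = 84850600914/1463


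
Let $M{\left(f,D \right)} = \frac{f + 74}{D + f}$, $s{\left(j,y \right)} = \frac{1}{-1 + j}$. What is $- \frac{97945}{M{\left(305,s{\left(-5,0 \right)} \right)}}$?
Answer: $- \frac{179141405}{2274} \approx -78778.0$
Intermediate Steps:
$M{\left(f,D \right)} = \frac{74 + f}{D + f}$
$- \frac{97945}{M{\left(305,s{\left(-5,0 \right)} \right)}} = - \frac{97945}{\frac{1}{\frac{1}{-1 - 5} + 305} \left(74 + 305\right)} = - \frac{97945}{\frac{1}{\frac{1}{-6} + 305} \cdot 379} = - \frac{97945}{\frac{1}{- \frac{1}{6} + 305} \cdot 379} = - \frac{97945}{\frac{1}{\frac{1829}{6}} \cdot 379} = - \frac{97945}{\frac{6}{1829} \cdot 379} = - \frac{97945}{\frac{2274}{1829}} = \left(-97945\right) \frac{1829}{2274} = - \frac{179141405}{2274}$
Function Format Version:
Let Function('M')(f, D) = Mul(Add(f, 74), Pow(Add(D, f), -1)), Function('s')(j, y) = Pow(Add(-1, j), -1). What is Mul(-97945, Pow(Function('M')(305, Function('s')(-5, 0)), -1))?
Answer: Rational(-179141405, 2274) ≈ -78778.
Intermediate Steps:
Function('M')(f, D) = Mul(Pow(Add(D, f), -1), Add(74, f)) (Function('M')(f, D) = Mul(Add(74, f), Pow(Add(D, f), -1)) = Mul(Pow(Add(D, f), -1), Add(74, f)))
Mul(-97945, Pow(Function('M')(305, Function('s')(-5, 0)), -1)) = Mul(-97945, Pow(Mul(Pow(Add(Pow(Add(-1, -5), -1), 305), -1), Add(74, 305)), -1)) = Mul(-97945, Pow(Mul(Pow(Add(Pow(-6, -1), 305), -1), 379), -1)) = Mul(-97945, Pow(Mul(Pow(Add(Rational(-1, 6), 305), -1), 379), -1)) = Mul(-97945, Pow(Mul(Pow(Rational(1829, 6), -1), 379), -1)) = Mul(-97945, Pow(Mul(Rational(6, 1829), 379), -1)) = Mul(-97945, Pow(Rational(2274, 1829), -1)) = Mul(-97945, Rational(1829, 2274)) = Rational(-179141405, 2274)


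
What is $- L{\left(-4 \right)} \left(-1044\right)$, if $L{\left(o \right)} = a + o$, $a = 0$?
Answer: $-4176$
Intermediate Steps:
$L{\left(o \right)} = o$ ($L{\left(o \right)} = 0 + o = o$)
$- L{\left(-4 \right)} \left(-1044\right) = - \left(-4\right) \left(-1044\right) = \left(-1\right) 4176 = -4176$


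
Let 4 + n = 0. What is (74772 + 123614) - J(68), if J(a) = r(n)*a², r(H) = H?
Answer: 216882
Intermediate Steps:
n = -4 (n = -4 + 0 = -4)
J(a) = -4*a²
(74772 + 123614) - J(68) = (74772 + 123614) - (-4)*68² = 198386 - (-4)*4624 = 198386 - 1*(-18496) = 198386 + 18496 = 216882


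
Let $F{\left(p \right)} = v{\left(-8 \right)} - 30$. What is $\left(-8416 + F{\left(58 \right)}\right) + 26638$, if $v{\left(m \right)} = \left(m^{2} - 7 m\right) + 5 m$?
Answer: $18272$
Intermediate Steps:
$v{\left(m \right)} = m^{2} - 2 m$
$F{\left(p \right)} = 50$ ($F{\left(p \right)} = - 8 \left(-2 - 8\right) - 30 = \left(-8\right) \left(-10\right) - 30 = 80 - 30 = 50$)
$\left(-8416 + F{\left(58 \right)}\right) + 26638 = \left(-8416 + 50\right) + 26638 = -8366 + 26638 = 18272$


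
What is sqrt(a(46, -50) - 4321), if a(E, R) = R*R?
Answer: I*sqrt(1821) ≈ 42.673*I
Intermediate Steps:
a(E, R) = R**2
sqrt(a(46, -50) - 4321) = sqrt((-50)**2 - 4321) = sqrt(2500 - 4321) = sqrt(-1821) = I*sqrt(1821)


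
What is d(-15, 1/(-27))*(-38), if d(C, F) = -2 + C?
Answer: 646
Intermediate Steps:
d(-15, 1/(-27))*(-38) = (-2 - 15)*(-38) = -17*(-38) = 646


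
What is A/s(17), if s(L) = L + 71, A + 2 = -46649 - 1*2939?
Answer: -24795/44 ≈ -563.52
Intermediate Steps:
A = -49590 (A = -2 + (-46649 - 1*2939) = -2 + (-46649 - 2939) = -2 - 49588 = -49590)
s(L) = 71 + L
A/s(17) = -49590/(71 + 17) = -49590/88 = -49590*1/88 = -24795/44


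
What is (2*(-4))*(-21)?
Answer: 168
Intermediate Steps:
(2*(-4))*(-21) = -8*(-21) = 168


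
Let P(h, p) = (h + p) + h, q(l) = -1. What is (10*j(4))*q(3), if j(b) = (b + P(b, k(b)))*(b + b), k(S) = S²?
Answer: -2240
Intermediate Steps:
P(h, p) = p + 2*h
j(b) = 2*b*(b² + 3*b) (j(b) = (b + (b² + 2*b))*(b + b) = (b² + 3*b)*(2*b) = 2*b*(b² + 3*b))
(10*j(4))*q(3) = (10*(2*4²*(3 + 4)))*(-1) = (10*(2*16*7))*(-1) = (10*224)*(-1) = 2240*(-1) = -2240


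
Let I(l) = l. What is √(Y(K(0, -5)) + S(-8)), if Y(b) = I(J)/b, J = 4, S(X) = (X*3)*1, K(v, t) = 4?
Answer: I*√23 ≈ 4.7958*I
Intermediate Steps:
S(X) = 3*X (S(X) = (3*X)*1 = 3*X)
Y(b) = 4/b
√(Y(K(0, -5)) + S(-8)) = √(4/4 + 3*(-8)) = √(4*(¼) - 24) = √(1 - 24) = √(-23) = I*√23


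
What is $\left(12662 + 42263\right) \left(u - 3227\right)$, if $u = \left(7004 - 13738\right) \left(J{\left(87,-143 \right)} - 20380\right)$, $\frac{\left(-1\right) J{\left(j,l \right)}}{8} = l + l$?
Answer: $6691419432425$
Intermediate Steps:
$J{\left(j,l \right)} = - 16 l$ ($J{\left(j,l \right)} = - 8 \left(l + l\right) = - 8 \cdot 2 l = - 16 l$)
$u = 121831528$ ($u = \left(7004 - 13738\right) \left(\left(-16\right) \left(-143\right) - 20380\right) = - 6734 \left(2288 - 20380\right) = \left(-6734\right) \left(-18092\right) = 121831528$)
$\left(12662 + 42263\right) \left(u - 3227\right) = \left(12662 + 42263\right) \left(121831528 - 3227\right) = 54925 \cdot 121828301 = 6691419432425$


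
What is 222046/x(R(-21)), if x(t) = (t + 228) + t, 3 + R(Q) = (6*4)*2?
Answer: 111023/159 ≈ 698.26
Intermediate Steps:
R(Q) = 45 (R(Q) = -3 + (6*4)*2 = -3 + 24*2 = -3 + 48 = 45)
x(t) = 228 + 2*t (x(t) = (228 + t) + t = 228 + 2*t)
222046/x(R(-21)) = 222046/(228 + 2*45) = 222046/(228 + 90) = 222046/318 = 222046*(1/318) = 111023/159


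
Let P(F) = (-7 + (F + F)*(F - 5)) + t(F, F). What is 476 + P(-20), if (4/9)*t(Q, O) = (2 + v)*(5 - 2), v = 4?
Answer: 3019/2 ≈ 1509.5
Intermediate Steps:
t(Q, O) = 81/2 (t(Q, O) = 9*((2 + 4)*(5 - 2))/4 = 9*(6*3)/4 = (9/4)*18 = 81/2)
P(F) = 67/2 + 2*F*(-5 + F) (P(F) = (-7 + (F + F)*(F - 5)) + 81/2 = (-7 + (2*F)*(-5 + F)) + 81/2 = (-7 + 2*F*(-5 + F)) + 81/2 = 67/2 + 2*F*(-5 + F))
476 + P(-20) = 476 + (67/2 - 10*(-20) + 2*(-20)²) = 476 + (67/2 + 200 + 2*400) = 476 + (67/2 + 200 + 800) = 476 + 2067/2 = 3019/2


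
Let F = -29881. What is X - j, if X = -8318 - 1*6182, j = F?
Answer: 15381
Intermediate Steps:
j = -29881
X = -14500 (X = -8318 - 6182 = -14500)
X - j = -14500 - 1*(-29881) = -14500 + 29881 = 15381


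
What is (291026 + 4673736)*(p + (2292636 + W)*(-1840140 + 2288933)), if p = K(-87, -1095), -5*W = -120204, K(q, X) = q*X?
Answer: 25809524431543327794/5 ≈ 5.1619e+18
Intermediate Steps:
K(q, X) = X*q
W = 120204/5 (W = -⅕*(-120204) = 120204/5 ≈ 24041.)
p = 95265 (p = -1095*(-87) = 95265)
(291026 + 4673736)*(p + (2292636 + W)*(-1840140 + 2288933)) = (291026 + 4673736)*(95265 + (2292636 + 120204/5)*(-1840140 + 2288933)) = 4964762*(95265 + (11583384/5)*448793) = 4964762*(95265 + 5198541655512/5) = 4964762*(5198542131837/5) = 25809524431543327794/5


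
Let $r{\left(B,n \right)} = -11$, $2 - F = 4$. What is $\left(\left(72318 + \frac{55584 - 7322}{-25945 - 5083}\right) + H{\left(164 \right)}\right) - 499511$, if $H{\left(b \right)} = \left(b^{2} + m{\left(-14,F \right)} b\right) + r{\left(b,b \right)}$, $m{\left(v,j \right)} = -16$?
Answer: $- \frac{6251111179}{15514} \approx -4.0293 \cdot 10^{5}$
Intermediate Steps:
$F = -2$ ($F = 2 - 4 = -2$)
$H{\left(b \right)} = -11 + b^{2} - 16 b$ ($H{\left(b \right)} = \left(b^{2} - 16 b\right) - 11 = -11 + b^{2} - 16 b$)
$\left(\left(72318 + \frac{55584 - 7322}{-25945 - 5083}\right) + H{\left(164 \right)}\right) - 499511 = \left(\left(72318 + \frac{55584 - 7322}{-25945 - 5083}\right) - \left(2635 - 26896\right)\right) - 499511 = \left(\left(72318 + \frac{48262}{-31028}\right) - -24261\right) - 499511 = \left(\left(72318 + 48262 \left(- \frac{1}{31028}\right)\right) + 24261\right) - 499511 = \left(\left(72318 - \frac{24131}{15514}\right) + 24261\right) - 499511 = \left(\frac{1121917321}{15514} + 24261\right) - 499511 = \frac{1498302475}{15514} - 499511 = - \frac{6251111179}{15514}$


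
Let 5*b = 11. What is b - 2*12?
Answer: -109/5 ≈ -21.800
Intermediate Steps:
b = 11/5 (b = (⅕)*11 = 11/5 ≈ 2.2000)
b - 2*12 = 11/5 - 2*12 = 11/5 - 24 = -109/5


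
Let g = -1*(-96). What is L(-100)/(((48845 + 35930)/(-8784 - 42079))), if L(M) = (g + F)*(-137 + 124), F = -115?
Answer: -12563161/84775 ≈ -148.19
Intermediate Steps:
g = 96
L(M) = 247 (L(M) = (96 - 115)*(-137 + 124) = -19*(-13) = 247)
L(-100)/(((48845 + 35930)/(-8784 - 42079))) = 247/(((48845 + 35930)/(-8784 - 42079))) = 247/((84775/(-50863))) = 247/((84775*(-1/50863))) = 247/(-84775/50863) = 247*(-50863/84775) = -12563161/84775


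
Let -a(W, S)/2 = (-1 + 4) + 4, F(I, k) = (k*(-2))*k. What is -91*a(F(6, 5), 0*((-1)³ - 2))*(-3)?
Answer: -3822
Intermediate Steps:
F(I, k) = -2*k² (F(I, k) = (-2*k)*k = -2*k²)
a(W, S) = -14 (a(W, S) = -2*((-1 + 4) + 4) = -2*(3 + 4) = -2*7 = -14)
-91*a(F(6, 5), 0*((-1)³ - 2))*(-3) = -91*(-14)*(-3) = 1274*(-3) = -3822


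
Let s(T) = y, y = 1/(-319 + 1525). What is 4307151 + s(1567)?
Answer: 5194424107/1206 ≈ 4.3072e+6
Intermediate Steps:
y = 1/1206 ≈ 0.00082919
s(T) = 1/1206
4307151 + s(1567) = 4307151 + 1/1206 = 5194424107/1206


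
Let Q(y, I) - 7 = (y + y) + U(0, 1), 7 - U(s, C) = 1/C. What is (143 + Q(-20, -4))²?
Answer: 13456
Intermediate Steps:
U(s, C) = 7 - 1/C
Q(y, I) = 13 + 2*y (Q(y, I) = 7 + ((y + y) + (7 - 1/1)) = 7 + (2*y + (7 - 1*1)) = 7 + (2*y + (7 - 1)) = 7 + (2*y + 6) = 7 + (6 + 2*y) = 13 + 2*y)
(143 + Q(-20, -4))² = (143 + (13 + 2*(-20)))² = (143 + (13 - 40))² = (143 - 27)² = 116² = 13456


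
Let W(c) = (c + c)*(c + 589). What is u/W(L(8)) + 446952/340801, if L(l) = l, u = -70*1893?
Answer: -6815042501/542555192 ≈ -12.561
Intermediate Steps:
u = -132510
W(c) = 2*c*(589 + c) (W(c) = (2*c)*(589 + c) = 2*c*(589 + c))
u/W(L(8)) + 446952/340801 = -132510*1/(16*(589 + 8)) + 446952/340801 = -132510/(2*8*597) + 446952*(1/340801) = -132510/9552 + 446952/340801 = -132510*1/9552 + 446952/340801 = -22085/1592 + 446952/340801 = -6815042501/542555192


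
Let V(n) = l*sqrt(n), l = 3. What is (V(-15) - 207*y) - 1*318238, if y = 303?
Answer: -380959 + 3*I*sqrt(15) ≈ -3.8096e+5 + 11.619*I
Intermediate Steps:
V(n) = 3*sqrt(n)
(V(-15) - 207*y) - 1*318238 = (3*sqrt(-15) - 207*303) - 1*318238 = (3*(I*sqrt(15)) - 62721) - 318238 = (3*I*sqrt(15) - 62721) - 318238 = (-62721 + 3*I*sqrt(15)) - 318238 = -380959 + 3*I*sqrt(15)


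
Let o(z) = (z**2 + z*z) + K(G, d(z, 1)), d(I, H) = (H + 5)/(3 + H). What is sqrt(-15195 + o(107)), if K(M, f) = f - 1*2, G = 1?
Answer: sqrt(30810)/2 ≈ 87.764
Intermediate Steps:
d(I, H) = (5 + H)/(3 + H)
K(M, f) = -2 + f (K(M, f) = f - 2 = -2 + f)
o(z) = -1/2 + 2*z**2 (o(z) = (z**2 + z*z) + (-2 + (5 + 1)/(3 + 1)) = (z**2 + z**2) + (-2 + 6/4) = 2*z**2 + (-2 + (1/4)*6) = 2*z**2 + (-2 + 3/2) = 2*z**2 - 1/2 = -1/2 + 2*z**2)
sqrt(-15195 + o(107)) = sqrt(-15195 + (-1/2 + 2*107**2)) = sqrt(-15195 + (-1/2 + 2*11449)) = sqrt(-15195 + (-1/2 + 22898)) = sqrt(-15195 + 45795/2) = sqrt(15405/2) = sqrt(30810)/2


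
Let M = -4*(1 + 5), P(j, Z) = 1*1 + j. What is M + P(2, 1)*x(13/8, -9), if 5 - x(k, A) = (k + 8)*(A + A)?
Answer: 2043/4 ≈ 510.75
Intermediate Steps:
x(k, A) = 5 - 2*A*(8 + k) (x(k, A) = 5 - (k + 8)*(A + A) = 5 - (8 + k)*2*A = 5 - 2*A*(8 + k))
P(j, Z) = 1 + j
M = -24 (M = -4*6 = -24)
M + P(2, 1)*x(13/8, -9) = -24 + (1 + 2)*(5 - 16*(-9) - 2*(-9)*13/8) = -24 + 3*(5 + 144 - 2*(-9)*13*(1/8)) = -24 + 3*(5 + 144 - 2*(-9)*13/8) = -24 + 3*(5 + 144 + 117/4) = -24 + 3*(713/4) = -24 + 2139/4 = 2043/4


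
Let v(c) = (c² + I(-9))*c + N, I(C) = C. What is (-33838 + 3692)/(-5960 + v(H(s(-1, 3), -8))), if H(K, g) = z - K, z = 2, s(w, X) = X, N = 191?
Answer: 30146/5761 ≈ 5.2328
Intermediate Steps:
H(K, g) = 2 - K
v(c) = 191 + c*(-9 + c²) (v(c) = (c² - 9)*c + 191 = (-9 + c²)*c + 191 = c*(-9 + c²) + 191 = 191 + c*(-9 + c²))
(-33838 + 3692)/(-5960 + v(H(s(-1, 3), -8))) = (-33838 + 3692)/(-5960 + (191 + (2 - 1*3)³ - 9*(2 - 1*3))) = -30146/(-5960 + (191 + (2 - 3)³ - 9*(2 - 3))) = -30146/(-5960 + (191 + (-1)³ - 9*(-1))) = -30146/(-5960 + (191 - 1 + 9)) = -30146/(-5960 + 199) = -30146/(-5761) = -30146*(-1/5761) = 30146/5761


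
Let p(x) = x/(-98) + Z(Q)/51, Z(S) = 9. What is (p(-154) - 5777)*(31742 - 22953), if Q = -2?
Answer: -355310835/7 ≈ -5.0759e+7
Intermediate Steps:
p(x) = 3/17 - x/98 (p(x) = x/(-98) + 9/51 = x*(-1/98) + 9*(1/51) = -x/98 + 3/17 = 3/17 - x/98)
(p(-154) - 5777)*(31742 - 22953) = ((3/17 - 1/98*(-154)) - 5777)*(31742 - 22953) = ((3/17 + 11/7) - 5777)*8789 = (208/119 - 5777)*8789 = -687255/119*8789 = -355310835/7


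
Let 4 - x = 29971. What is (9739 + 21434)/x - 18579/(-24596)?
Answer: -6362855/22335404 ≈ -0.28488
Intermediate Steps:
x = -29967 (x = 4 - 1*29971 = 4 - 29971 = -29967)
(9739 + 21434)/x - 18579/(-24596) = (9739 + 21434)/(-29967) - 18579/(-24596) = 31173*(-1/29967) - 18579*(-1/24596) = -10391/9989 + 1689/2236 = -6362855/22335404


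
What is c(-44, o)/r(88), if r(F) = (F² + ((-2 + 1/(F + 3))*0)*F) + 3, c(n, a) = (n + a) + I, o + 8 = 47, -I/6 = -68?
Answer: 403/7747 ≈ 0.052020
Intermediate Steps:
I = 408 (I = -6*(-68) = 408)
o = 39 (o = -8 + 47 = 39)
c(n, a) = 408 + a + n (c(n, a) = (n + a) + 408 = (a + n) + 408 = 408 + a + n)
r(F) = 3 + F² (r(F) = (F² + ((-2 + 1/(3 + F))*0)*F) + 3 = (F² + 0*F) + 3 = (F² + 0) + 3 = F² + 3 = 3 + F²)
c(-44, o)/r(88) = (408 + 39 - 44)/(3 + 88²) = 403/(3 + 7744) = 403/7747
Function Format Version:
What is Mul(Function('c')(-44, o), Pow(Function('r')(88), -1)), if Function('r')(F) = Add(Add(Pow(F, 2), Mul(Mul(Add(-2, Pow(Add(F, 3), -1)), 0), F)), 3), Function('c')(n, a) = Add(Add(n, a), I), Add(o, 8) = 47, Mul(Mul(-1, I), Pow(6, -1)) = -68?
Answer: Rational(403, 7747) ≈ 0.052020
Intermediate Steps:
I = 408 (I = Mul(-6, -68) = 408)
o = 39 (o = Add(-8, 47) = 39)
Function('c')(n, a) = Add(408, a, n) (Function('c')(n, a) = Add(Add(n, a), 408) = Add(Add(a, n), 408) = Add(408, a, n))
Function('r')(F) = Add(3, Pow(F, 2)) (Function('r')(F) = Add(Add(Pow(F, 2), Mul(Mul(Add(-2, Pow(Add(3, F), -1)), 0), F)), 3) = Add(Add(Pow(F, 2), Mul(0, F)), 3) = Add(Add(Pow(F, 2), 0), 3) = Add(Pow(F, 2), 3) = Add(3, Pow(F, 2)))
Mul(Function('c')(-44, o), Pow(Function('r')(88), -1)) = Mul(Add(408, 39, -44), Pow(Add(3, Pow(88, 2)), -1)) = Mul(403, Pow(Add(3, 7744), -1)) = Mul(403, Pow(7747, -1)) = Mul(403, Rational(1, 7747)) = Rational(403, 7747)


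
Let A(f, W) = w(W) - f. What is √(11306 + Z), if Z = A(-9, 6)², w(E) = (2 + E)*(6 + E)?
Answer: √22331 ≈ 149.44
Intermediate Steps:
A(f, W) = 12 + W² - f + 8*W (A(f, W) = (12 + W² + 8*W) - f = 12 + W² - f + 8*W)
Z = 11025 (Z = (12 + 6² - 1*(-9) + 8*6)² = (12 + 36 + 9 + 48)² = 105² = 11025)
√(11306 + Z) = √(11306 + 11025) = √22331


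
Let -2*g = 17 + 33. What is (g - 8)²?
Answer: 1089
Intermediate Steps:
g = -25 (g = -(17 + 33)/2 = -½*50 = -25)
(g - 8)² = (-25 - 8)² = (-33)² = 1089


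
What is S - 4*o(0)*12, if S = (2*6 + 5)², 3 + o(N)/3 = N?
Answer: 721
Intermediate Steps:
o(N) = -9 + 3*N
S = 289 (S = (12 + 5)² = 17² = 289)
S - 4*o(0)*12 = 289 - 4*(-9 + 3*0)*12 = 289 - 4*(-9 + 0)*12 = 289 - 4*(-9)*12 = 289 + 36*12 = 289 + 432 = 721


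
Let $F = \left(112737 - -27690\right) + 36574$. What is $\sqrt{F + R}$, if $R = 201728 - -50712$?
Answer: $\sqrt{429441} \approx 655.32$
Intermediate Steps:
$R = 252440$ ($R = 201728 + 50712 = 252440$)
$F = 177001$ ($F = \left(112737 + 27690\right) + 36574 = 140427 + 36574 = 177001$)
$\sqrt{F + R} = \sqrt{177001 + 252440} = \sqrt{429441}$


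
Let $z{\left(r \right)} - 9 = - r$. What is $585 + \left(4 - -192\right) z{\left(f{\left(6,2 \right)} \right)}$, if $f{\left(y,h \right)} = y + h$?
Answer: $781$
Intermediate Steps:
$f{\left(y,h \right)} = h + y$
$z{\left(r \right)} = 9 - r$
$585 + \left(4 - -192\right) z{\left(f{\left(6,2 \right)} \right)} = 585 + \left(4 - -192\right) \left(9 - \left(2 + 6\right)\right) = 585 + \left(4 + 192\right) \left(9 - 8\right) = 585 + 196 \left(9 - 8\right) = 585 + 196 \cdot 1 = 585 + 196 = 781$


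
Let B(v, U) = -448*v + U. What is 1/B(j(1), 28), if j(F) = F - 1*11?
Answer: 1/4508 ≈ 0.00022183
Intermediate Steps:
j(F) = -11 + F (j(F) = F - 11 = -11 + F)
B(v, U) = U - 448*v
1/B(j(1), 28) = 1/(28 - 448*(-11 + 1)) = 1/(28 - 448*(-10)) = 1/(28 + 4480) = 1/4508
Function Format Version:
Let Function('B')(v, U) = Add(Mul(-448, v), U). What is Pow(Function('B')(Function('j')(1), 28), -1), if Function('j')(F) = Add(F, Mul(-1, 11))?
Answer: Rational(1, 4508) ≈ 0.00022183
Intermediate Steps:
Function('j')(F) = Add(-11, F) (Function('j')(F) = Add(F, -11) = Add(-11, F))
Function('B')(v, U) = Add(U, Mul(-448, v))
Pow(Function('B')(Function('j')(1), 28), -1) = Pow(Add(28, Mul(-448, Add(-11, 1))), -1) = Pow(Add(28, Mul(-448, -10)), -1) = Pow(Add(28, 4480), -1) = Pow(4508, -1) = Rational(1, 4508)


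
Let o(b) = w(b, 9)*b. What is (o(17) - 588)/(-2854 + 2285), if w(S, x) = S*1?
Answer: 299/569 ≈ 0.52548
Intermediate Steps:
w(S, x) = S
o(b) = b² (o(b) = b*b = b²)
(o(17) - 588)/(-2854 + 2285) = (17² - 588)/(-2854 + 2285) = (289 - 588)/(-569) = -299*(-1/569) = 299/569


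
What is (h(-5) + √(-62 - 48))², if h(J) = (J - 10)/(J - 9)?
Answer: -21335/196 + 15*I*√110/7 ≈ -108.85 + 22.474*I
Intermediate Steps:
h(J) = (-10 + J)/(-9 + J)
(h(-5) + √(-62 - 48))² = ((-10 - 5)/(-9 - 5) + √(-62 - 48))² = (-15/(-14) + √(-110))² = (-1/14*(-15) + I*√110)² = (15/14 + I*√110)²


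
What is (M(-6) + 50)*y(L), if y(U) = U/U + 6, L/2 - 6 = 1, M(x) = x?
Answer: 308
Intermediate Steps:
L = 14 (L = 12 + 2*1 = 12 + 2 = 14)
y(U) = 7 (y(U) = 1 + 6 = 7)
(M(-6) + 50)*y(L) = (-6 + 50)*7 = 44*7 = 308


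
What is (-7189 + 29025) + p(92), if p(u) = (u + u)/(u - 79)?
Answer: 284052/13 ≈ 21850.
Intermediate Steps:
p(u) = 2*u/(-79 + u) (p(u) = (2*u)/(-79 + u) = 2*u/(-79 + u))
(-7189 + 29025) + p(92) = (-7189 + 29025) + 2*92/(-79 + 92) = 21836 + 2*92/13 = 21836 + 2*92*(1/13) = 21836 + 184/13 = 284052/13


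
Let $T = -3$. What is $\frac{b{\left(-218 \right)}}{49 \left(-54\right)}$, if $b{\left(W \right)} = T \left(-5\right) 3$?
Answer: $- \frac{5}{294} \approx -0.017007$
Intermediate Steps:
$b{\left(W \right)} = 45$ ($b{\left(W \right)} = \left(-3\right) \left(-5\right) 3 = 15 \cdot 3 = 45$)
$\frac{b{\left(-218 \right)}}{49 \left(-54\right)} = \frac{45}{49 \left(-54\right)} = \frac{45}{-2646} = 45 \left(- \frac{1}{2646}\right) = - \frac{5}{294}$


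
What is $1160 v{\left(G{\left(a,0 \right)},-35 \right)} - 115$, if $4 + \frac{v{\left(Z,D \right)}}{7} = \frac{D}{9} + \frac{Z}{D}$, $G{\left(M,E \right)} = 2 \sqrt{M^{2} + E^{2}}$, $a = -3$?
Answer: $- \frac{590083}{9} \approx -65565.0$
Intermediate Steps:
$G{\left(M,E \right)} = 2 \sqrt{E^{2} + M^{2}}$
$v{\left(Z,D \right)} = -28 + \frac{7 D}{9} + \frac{7 Z}{D}$ ($v{\left(Z,D \right)} = -28 + 7 \left(\frac{D}{9} + \frac{Z}{D}\right) = -28 + \left(\frac{7 D}{9} + \frac{7 Z}{D}\right) = -28 + \frac{7 D}{9} + \frac{7 Z}{D}$)
$1160 v{\left(G{\left(a,0 \right)},-35 \right)} - 115 = 1160 \left(-28 + \frac{7}{9} \left(-35\right) + \frac{7 \cdot 2 \sqrt{0^{2} + \left(-3\right)^{2}}}{-35}\right) - 115 = 1160 \left(-28 - \frac{245}{9} + 7 \cdot 2 \sqrt{0 + 9} \left(- \frac{1}{35}\right)\right) - 115 = 1160 \left(-28 - \frac{245}{9} + 7 \cdot 2 \sqrt{9} \left(- \frac{1}{35}\right)\right) - 115 = 1160 \left(-28 - \frac{245}{9} + 7 \cdot 2 \cdot 3 \left(- \frac{1}{35}\right)\right) - 115 = 1160 \left(-28 - \frac{245}{9} + 7 \cdot 6 \left(- \frac{1}{35}\right)\right) - 115 = 1160 \left(-28 - \frac{245}{9} - \frac{6}{5}\right) - 115 = 1160 \left(- \frac{2539}{45}\right) - 115 = - \frac{589048}{9} - 115 = - \frac{590083}{9}$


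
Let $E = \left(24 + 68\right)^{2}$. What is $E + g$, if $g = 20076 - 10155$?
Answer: $18385$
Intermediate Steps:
$g = 9921$
$E = 8464$ ($E = 92^{2} = 8464$)
$E + g = 8464 + 9921 = 18385$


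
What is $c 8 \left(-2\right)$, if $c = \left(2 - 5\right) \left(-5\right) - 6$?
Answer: $-144$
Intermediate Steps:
$c = 9$ ($c = \left(-3\right) \left(-5\right) - 6 = 15 - 6 = 9$)
$c 8 \left(-2\right) = 9 \cdot 8 \left(-2\right) = 72 \left(-2\right) = -144$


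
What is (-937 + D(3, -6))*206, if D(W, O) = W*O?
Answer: -196730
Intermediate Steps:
D(W, O) = O*W
(-937 + D(3, -6))*206 = (-937 - 6*3)*206 = (-937 - 18)*206 = -955*206 = -196730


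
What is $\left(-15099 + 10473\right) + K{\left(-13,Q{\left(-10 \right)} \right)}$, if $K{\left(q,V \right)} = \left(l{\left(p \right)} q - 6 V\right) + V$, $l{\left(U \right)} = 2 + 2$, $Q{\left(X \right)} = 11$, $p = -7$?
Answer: $-4733$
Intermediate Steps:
$l{\left(U \right)} = 4$
$K{\left(q,V \right)} = - 5 V + 4 q$ ($K{\left(q,V \right)} = \left(4 q - 6 V\right) + V = \left(- 6 V + 4 q\right) + V = - 5 V + 4 q$)
$\left(-15099 + 10473\right) + K{\left(-13,Q{\left(-10 \right)} \right)} = \left(-15099 + 10473\right) + \left(\left(-5\right) 11 + 4 \left(-13\right)\right) = -4626 - 107 = -4733$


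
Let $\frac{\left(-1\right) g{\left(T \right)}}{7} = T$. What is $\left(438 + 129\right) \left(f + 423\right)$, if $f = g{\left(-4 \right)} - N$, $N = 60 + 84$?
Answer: $174069$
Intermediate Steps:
$N = 144$
$g{\left(T \right)} = - 7 T$
$f = -116$ ($f = \left(-7\right) \left(-4\right) - 144 = 28 - 144 = -116$)
$\left(438 + 129\right) \left(f + 423\right) = \left(438 + 129\right) \left(-116 + 423\right) = 567 \cdot 307 = 174069$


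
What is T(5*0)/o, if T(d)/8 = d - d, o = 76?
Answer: 0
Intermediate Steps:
T(d) = 0 (T(d) = 8*(d - d) = 8*0 = 0)
T(5*0)/o = 0/76 = 0*(1/76) = 0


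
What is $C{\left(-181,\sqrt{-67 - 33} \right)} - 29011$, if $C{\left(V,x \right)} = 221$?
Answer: $-28790$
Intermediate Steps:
$C{\left(-181,\sqrt{-67 - 33} \right)} - 29011 = 221 - 29011 = -28790$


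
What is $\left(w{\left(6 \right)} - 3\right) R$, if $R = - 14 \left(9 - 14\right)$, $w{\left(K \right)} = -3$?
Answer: $-420$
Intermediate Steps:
$R = 70$ ($R = \left(-14\right) \left(-5\right) = 70$)
$\left(w{\left(6 \right)} - 3\right) R = \left(-3 - 3\right) 70 = \left(-6\right) 70 = -420$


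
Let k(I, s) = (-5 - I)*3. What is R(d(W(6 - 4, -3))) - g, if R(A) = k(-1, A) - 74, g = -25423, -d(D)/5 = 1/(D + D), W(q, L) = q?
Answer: 25337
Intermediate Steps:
d(D) = -5/(2*D) (d(D) = -5/(D + D) = -5*1/(2*D) = -5/(2*D))
k(I, s) = -15 - 3*I
R(A) = -86 (R(A) = (-15 - 3*(-1)) - 74 = (-15 + 3) - 74 = -12 - 74 = -86)
R(d(W(6 - 4, -3))) - g = -86 - 1*(-25423) = -86 + 25423 = 25337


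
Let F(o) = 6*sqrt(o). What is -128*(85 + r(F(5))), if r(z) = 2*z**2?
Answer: -56960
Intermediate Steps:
-128*(85 + r(F(5))) = -128*(85 + 2*(6*sqrt(5))**2) = -128*(85 + 2*180) = -128*(85 + 360) = -128*445 = -56960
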